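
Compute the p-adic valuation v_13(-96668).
v_13(-96668) = 3

v_13(n) is the largest exponent k such that 13^k divides n. Factor out: -96668 = -13^3 · 44. (Sign doesn't affect v_p.) So v_13(-96668) = 3.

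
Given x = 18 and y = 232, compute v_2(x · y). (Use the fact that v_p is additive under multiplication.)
v_2(4176) = 4

v_p(x) = 1 (factor: 18 = 2^1 · 9); v_p(y) = 3 (factor: 232 = 2^3 · 29). Additivity: v_p(xy) = v_p(x) + v_p(y) = 1 + 3 = 4. (Direct check: xy = 4176 = 2^4 · (261).)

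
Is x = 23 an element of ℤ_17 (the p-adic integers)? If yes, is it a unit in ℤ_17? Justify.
x ∈ ℤ_17^× (unit); v_17(x) = 0

ℤ_17 = {x ∈ ℚ_17 : v_17(x) ≥ 0} and ℤ_17^× = {x ∈ ℤ_17 : v_17(x) = 0}. Here v_17(23) = v_17(num) − v_17(den) = 0; compare against these criteria.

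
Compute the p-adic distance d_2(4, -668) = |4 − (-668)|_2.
d_2(4, -668) = 1/32

Step 1 — x − y = 4 − (-668) = 672. Step 2 — v_2(672) = 5 (factor: 672 = (2^5 · 21); the sign does not affect v_p). Step 3 — |x − y|_2 = 2^{-5} = 1/32.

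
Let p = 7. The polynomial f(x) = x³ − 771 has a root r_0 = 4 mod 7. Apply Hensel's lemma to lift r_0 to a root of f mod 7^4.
r_3 = 1845 (mod 2401)

Hensel: r_{i+1} = r_i − f(r_i)/f′(r_i) mod 7^{i+2}, where f′(x) = 3x². Iterate:
  r_0 = 4 (mod 7)
  r_1 = 32 (mod 49)
  r_2 = 130 (mod 343)
  r_3 = 1845 (mod 2401)
Final: r = 1845 with f(r) ≡ 0 mod 7^4.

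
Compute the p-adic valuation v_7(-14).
v_7(-14) = 1

v_7(n) is the largest exponent k such that 7^k divides n. Factor out: -14 = -7^1 · 2. (Sign doesn't affect v_p.) So v_7(-14) = 1.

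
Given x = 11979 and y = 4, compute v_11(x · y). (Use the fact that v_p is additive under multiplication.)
v_11(47916) = 3

v_p(x) = 3 (factor: 11979 = 11^3 · 9); v_p(y) = 0 (factor: 4 = 11^0 · 4). Additivity: v_p(xy) = v_p(x) + v_p(y) = 3 + 0 = 3. (Direct check: xy = 47916 = 11^3 · (36).)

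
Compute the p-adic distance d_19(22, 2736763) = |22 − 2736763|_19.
d_19(22, 2736763) = 1/130321

Step 1 — x − y = 22 − 2736763 = -2736741. Step 2 — v_19(-2736741) = 4 (factor: -2736741 = −(19^4 · 21); the sign does not affect v_p). Step 3 — |x − y|_19 = 19^{-4} = 1/130321.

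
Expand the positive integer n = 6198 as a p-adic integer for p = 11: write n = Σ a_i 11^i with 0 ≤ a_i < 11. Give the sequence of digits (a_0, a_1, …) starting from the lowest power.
(a_0, a_1, …) = (5, 2, 7, 4)

Repeated division by 11 gives the digits low-to-high: 6198 = 5 + 2·11^1 + 7·11^2 + 4·11^3. Digit sequence: (5, 2, 7, 4).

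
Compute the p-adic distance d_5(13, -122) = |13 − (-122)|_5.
d_5(13, -122) = 1/5

Step 1 — x − y = 13 − (-122) = 135. Step 2 — v_5(135) = 1 (factor: 135 = (5^1 · 27); the sign does not affect v_p). Step 3 — |x − y|_5 = 5^{-1} = 1/5.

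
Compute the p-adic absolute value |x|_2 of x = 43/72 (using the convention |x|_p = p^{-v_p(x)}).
|43/72|_2 = 8

Step 1 — compute v_2(x) by factoring powers of 2 out of the numerator and denominator: v_2(43/72) = -3. Step 2 — apply |x|_p = p^{-v_p(x)} = 2^{3} = 8.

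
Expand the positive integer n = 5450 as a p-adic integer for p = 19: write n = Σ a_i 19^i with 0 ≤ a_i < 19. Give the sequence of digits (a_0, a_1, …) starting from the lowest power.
(a_0, a_1, …) = (16, 1, 15)

Repeated division by 19 gives the digits low-to-high: 5450 = 16 + 1·19^1 + 15·19^2. Digit sequence: (16, 1, 15).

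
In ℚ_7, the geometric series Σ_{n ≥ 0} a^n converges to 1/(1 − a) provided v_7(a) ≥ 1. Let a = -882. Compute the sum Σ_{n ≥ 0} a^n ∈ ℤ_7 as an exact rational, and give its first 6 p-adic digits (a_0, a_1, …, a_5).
Σ a^n = 1/(1 − a) = 1/883;  first 6 digits = (1, 0, 3, 4, 1, 4)

v_7(a) = 2 ≥ 1, so the series converges in ℤ_7 to 1/(1 − a) = 1/(1 − (-882)) = 1/883. Expand this rational in ℤ_7: compute digits iteratively via d_i = x_i mod 7, x_{i+1} = (x_i − d_i)/7. The first 6 digits are (1, 0, 3, 4, 1, 4).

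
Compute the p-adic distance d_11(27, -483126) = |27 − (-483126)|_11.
d_11(27, -483126) = 1/161051

Step 1 — x − y = 27 − (-483126) = 483153. Step 2 — v_11(483153) = 5 (factor: 483153 = (11^5 · 3); the sign does not affect v_p). Step 3 — |x − y|_11 = 11^{-5} = 1/161051.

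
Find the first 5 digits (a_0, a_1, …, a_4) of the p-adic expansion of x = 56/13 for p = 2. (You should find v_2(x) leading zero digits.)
(a_0, …, a_4) = (0, 0, 0, 1, 1)

v_2(56/13) = 3, so a_0 = ... = a_2 = 0. Factor out: x = 2^3 · u with u = 7/13 a unit in ℤ_2. Expand u iteratively via a_{v+i} = u_i mod 2, u_{i+1} = (u_i − a_{v+i})/2:
  u_0 = 7/13;  a_3 = 1;  u_1 = (u_0 − 1)/2 = -3/13
  u_1 = -3/13;  a_4 = 1;  u_2 = (u_1 − 1)/2 = -8/13
Digits: (0, 0, 0, 1, 1).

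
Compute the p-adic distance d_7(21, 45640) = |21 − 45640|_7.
d_7(21, 45640) = 1/2401

Step 1 — x − y = 21 − 45640 = -45619. Step 2 — v_7(-45619) = 4 (factor: -45619 = −(7^4 · 19); the sign does not affect v_p). Step 3 — |x − y|_7 = 7^{-4} = 1/2401.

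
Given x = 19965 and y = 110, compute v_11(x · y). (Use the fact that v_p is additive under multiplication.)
v_11(2196150) = 4

v_p(x) = 3 (factor: 19965 = 11^3 · 15); v_p(y) = 1 (factor: 110 = 11^1 · 10). Additivity: v_p(xy) = v_p(x) + v_p(y) = 3 + 1 = 4. (Direct check: xy = 2196150 = 11^4 · (150).)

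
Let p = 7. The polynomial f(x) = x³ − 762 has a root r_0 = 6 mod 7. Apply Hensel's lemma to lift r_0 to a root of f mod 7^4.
r_3 = 874 (mod 2401)

Hensel: r_{i+1} = r_i − f(r_i)/f′(r_i) mod 7^{i+2}, where f′(x) = 3x². Iterate:
  r_0 = 6 (mod 7)
  r_1 = 41 (mod 49)
  r_2 = 188 (mod 343)
  r_3 = 874 (mod 2401)
Final: r = 874 with f(r) ≡ 0 mod 7^4.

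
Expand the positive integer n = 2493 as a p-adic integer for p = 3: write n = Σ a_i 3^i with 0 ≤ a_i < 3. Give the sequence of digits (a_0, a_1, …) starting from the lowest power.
(a_0, a_1, …) = (0, 0, 1, 2, 0, 1, 0, 1)

Repeated division by 3 gives the digits low-to-high: 2493 = 1·3^2 + 2·3^3 + 1·3^5 + 1·3^7. Digit sequence: (0, 0, 1, 2, 0, 1, 0, 1).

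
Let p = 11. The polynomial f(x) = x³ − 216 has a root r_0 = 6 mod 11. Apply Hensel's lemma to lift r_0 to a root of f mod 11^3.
r_2 = 6 (mod 1331)

Hensel: r_{i+1} = r_i − f(r_i)/f′(r_i) mod 11^{i+2}, where f′(x) = 3x². Iterate:
  r_0 = 6 (mod 11)
  r_1 = 6 (mod 121)
  r_2 = 6 (mod 1331)
Final: r = 6 with f(r) ≡ 0 mod 11^3.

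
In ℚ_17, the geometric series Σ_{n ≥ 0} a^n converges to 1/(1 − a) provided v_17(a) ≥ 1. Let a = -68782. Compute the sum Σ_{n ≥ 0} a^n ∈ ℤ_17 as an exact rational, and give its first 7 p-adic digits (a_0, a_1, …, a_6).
Σ a^n = 1/(1 − a) = 1/68783;  first 7 digits = (1, 0, 0, 3, 16, 16, 8)

v_17(a) = 3 ≥ 1, so the series converges in ℤ_17 to 1/(1 − a) = 1/(1 − (-68782)) = 1/68783. Expand this rational in ℤ_17: compute digits iteratively via d_i = x_i mod 17, x_{i+1} = (x_i − d_i)/17. The first 7 digits are (1, 0, 0, 3, 16, 16, 8).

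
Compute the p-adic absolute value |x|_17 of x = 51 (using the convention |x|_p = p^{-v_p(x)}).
|51|_17 = 1/17

Step 1 — compute v_17(x) by factoring powers of 17 out of the numerator and denominator: v_17(51) = 1. Step 2 — apply |x|_p = p^{-v_p(x)} = 17^{-1} = 1/17.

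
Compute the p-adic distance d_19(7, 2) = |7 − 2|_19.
d_19(7, 2) = 1

Step 1 — x − y = 7 − 2 = 5. Step 2 — v_19(5) = 0 (factor: 5 = (19^0 · 5); the sign does not affect v_p). Step 3 — |x − y|_19 = 19^{0} = 1.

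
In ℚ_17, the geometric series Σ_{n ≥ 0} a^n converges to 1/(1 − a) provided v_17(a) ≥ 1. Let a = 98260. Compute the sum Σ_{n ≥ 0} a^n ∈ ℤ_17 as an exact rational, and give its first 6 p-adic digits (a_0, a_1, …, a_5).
Σ a^n = 1/(1 − a) = -1/98259;  first 6 digits = (1, 0, 0, 3, 1, 0)

v_17(a) = 3 ≥ 1, so the series converges in ℤ_17 to 1/(1 − a) = 1/(1 − 98260) = -1/98259. Expand this rational in ℤ_17: compute digits iteratively via d_i = x_i mod 17, x_{i+1} = (x_i − d_i)/17. The first 6 digits are (1, 0, 0, 3, 1, 0).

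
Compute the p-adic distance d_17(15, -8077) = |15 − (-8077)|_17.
d_17(15, -8077) = 1/289

Step 1 — x − y = 15 − (-8077) = 8092. Step 2 — v_17(8092) = 2 (factor: 8092 = (17^2 · 28); the sign does not affect v_p). Step 3 — |x − y|_17 = 17^{-2} = 1/289.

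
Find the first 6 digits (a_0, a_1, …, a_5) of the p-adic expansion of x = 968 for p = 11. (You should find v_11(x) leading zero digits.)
(a_0, …, a_5) = (0, 0, 8, 0, 0, 0)

v_11(968) = 2, so a_0 = ... = a_1 = 0. Factor out: x = 11^2 · u with u = 8 a unit in ℤ_11. Expand u iteratively via a_{v+i} = u_i mod 11, u_{i+1} = (u_i − a_{v+i})/11:
  u_0 = 8;  a_2 = 8;  u_1 = (u_0 − 8)/11 = 0
  u_1 = 0;  a_3 = 0;  u_2 = (u_1 − 0)/11 = 0
  u_2 = 0;  a_4 = 0;  u_3 = (u_2 − 0)/11 = 0
  u_3 = 0;  a_5 = 0;  u_4 = (u_3 − 0)/11 = 0
Digits: (0, 0, 8, 0, 0, 0).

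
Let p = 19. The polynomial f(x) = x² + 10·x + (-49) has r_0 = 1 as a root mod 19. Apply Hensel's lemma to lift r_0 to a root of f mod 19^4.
r_3 = 14023 (mod 130321)

Hensel: r_{i+1} = r_i − f(r_i)·(f′(r_i))^{-1} mod 19^{i+2}, f′(x) = 2x + 10. Iterate:
  r_0 = 1 (mod 19)
  r_1 = 305 (mod 361)
  r_2 = 305 (mod 6859)
  r_3 = 14023 (mod 130321)
Final: r = 14023 satisfies f(r) ≡ 0 mod 19^4.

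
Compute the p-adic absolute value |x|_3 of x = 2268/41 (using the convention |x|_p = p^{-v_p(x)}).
|2268/41|_3 = 1/81

Step 1 — compute v_3(x) by factoring powers of 3 out of the numerator and denominator: v_3(2268/41) = 4. Step 2 — apply |x|_p = p^{-v_p(x)} = 3^{-4} = 1/81.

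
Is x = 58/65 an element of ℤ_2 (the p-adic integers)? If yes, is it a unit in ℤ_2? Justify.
x ∈ ℤ_2 but not a unit; v_2(x) = 1 > 0

ℤ_2 = {x ∈ ℚ_2 : v_2(x) ≥ 0} and ℤ_2^× = {x ∈ ℤ_2 : v_2(x) = 0}. Here v_2(58/65) = v_2(num) − v_2(den) = 1; compare against these criteria.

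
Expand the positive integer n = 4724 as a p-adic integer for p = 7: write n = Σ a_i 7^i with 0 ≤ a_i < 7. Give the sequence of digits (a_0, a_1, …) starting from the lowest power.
(a_0, a_1, …) = (6, 2, 5, 6, 1)

Repeated division by 7 gives the digits low-to-high: 4724 = 6 + 2·7^1 + 5·7^2 + 6·7^3 + 1·7^4. Digit sequence: (6, 2, 5, 6, 1).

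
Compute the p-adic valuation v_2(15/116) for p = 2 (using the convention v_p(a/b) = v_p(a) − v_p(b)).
v_2(15/116) = -2

Factor powers of 2 from the numerator and denominator of the reduced fraction: 15 = 2^0 · 15 and 116 = 2^2 · 29. Apply v_p(a/b) = v_p(a) − v_p(b): v_2(15/116) = 0 − 2 = -2.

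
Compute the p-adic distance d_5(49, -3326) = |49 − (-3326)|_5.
d_5(49, -3326) = 1/125

Step 1 — x − y = 49 − (-3326) = 3375. Step 2 — v_5(3375) = 3 (factor: 3375 = (5^3 · 27); the sign does not affect v_p). Step 3 — |x − y|_5 = 5^{-3} = 1/125.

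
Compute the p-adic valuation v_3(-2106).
v_3(-2106) = 4

v_3(n) is the largest exponent k such that 3^k divides n. Factor out: -2106 = -3^4 · 26. (Sign doesn't affect v_p.) So v_3(-2106) = 4.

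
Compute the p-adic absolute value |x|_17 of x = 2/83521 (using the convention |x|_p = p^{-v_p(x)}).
|2/83521|_17 = 83521

Step 1 — compute v_17(x) by factoring powers of 17 out of the numerator and denominator: v_17(2/83521) = -4. Step 2 — apply |x|_p = p^{-v_p(x)} = 17^{4} = 83521.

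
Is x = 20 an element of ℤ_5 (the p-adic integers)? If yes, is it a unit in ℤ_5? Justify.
x ∈ ℤ_5 but not a unit; v_5(x) = 1 > 0

ℤ_5 = {x ∈ ℚ_5 : v_5(x) ≥ 0} and ℤ_5^× = {x ∈ ℤ_5 : v_5(x) = 0}. Here v_5(20) = v_5(num) − v_5(den) = 1; compare against these criteria.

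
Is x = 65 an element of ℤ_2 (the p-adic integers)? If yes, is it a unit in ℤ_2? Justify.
x ∈ ℤ_2^× (unit); v_2(x) = 0

ℤ_2 = {x ∈ ℚ_2 : v_2(x) ≥ 0} and ℤ_2^× = {x ∈ ℤ_2 : v_2(x) = 0}. Here v_2(65) = v_2(num) − v_2(den) = 0; compare against these criteria.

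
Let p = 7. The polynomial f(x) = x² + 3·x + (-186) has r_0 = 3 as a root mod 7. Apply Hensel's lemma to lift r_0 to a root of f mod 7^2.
r_1 = 38 (mod 49)

Hensel: r_{i+1} = r_i − f(r_i)·(f′(r_i))^{-1} mod 7^{i+2}, f′(x) = 2x + 3. Iterate:
  r_0 = 3 (mod 7)
  r_1 = 38 (mod 49)
Final: r = 38 satisfies f(r) ≡ 0 mod 7^2.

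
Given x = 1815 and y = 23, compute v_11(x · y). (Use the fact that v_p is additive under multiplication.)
v_11(41745) = 2

v_p(x) = 2 (factor: 1815 = 11^2 · 15); v_p(y) = 0 (factor: 23 = 11^0 · 23). Additivity: v_p(xy) = v_p(x) + v_p(y) = 2 + 0 = 2. (Direct check: xy = 41745 = 11^2 · (345).)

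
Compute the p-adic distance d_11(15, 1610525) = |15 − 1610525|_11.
d_11(15, 1610525) = 1/161051

Step 1 — x − y = 15 − 1610525 = -1610510. Step 2 — v_11(-1610510) = 5 (factor: -1610510 = −(11^5 · 10); the sign does not affect v_p). Step 3 — |x − y|_11 = 11^{-5} = 1/161051.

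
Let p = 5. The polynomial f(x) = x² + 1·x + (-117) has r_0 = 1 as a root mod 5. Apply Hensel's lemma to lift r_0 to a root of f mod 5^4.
r_3 = 156 (mod 625)

Hensel: r_{i+1} = r_i − f(r_i)·(f′(r_i))^{-1} mod 5^{i+2}, f′(x) = 2x + 1. Iterate:
  r_0 = 1 (mod 5)
  r_1 = 6 (mod 25)
  r_2 = 31 (mod 125)
  r_3 = 156 (mod 625)
Final: r = 156 satisfies f(r) ≡ 0 mod 5^4.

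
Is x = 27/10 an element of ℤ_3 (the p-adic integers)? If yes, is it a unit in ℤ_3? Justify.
x ∈ ℤ_3 but not a unit; v_3(x) = 3 > 0

ℤ_3 = {x ∈ ℚ_3 : v_3(x) ≥ 0} and ℤ_3^× = {x ∈ ℤ_3 : v_3(x) = 0}. Here v_3(27/10) = v_3(num) − v_3(den) = 3; compare against these criteria.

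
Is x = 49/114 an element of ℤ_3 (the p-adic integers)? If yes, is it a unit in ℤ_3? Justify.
x ∉ ℤ_3 (v_3(x) = -1 < 0)

ℤ_3 = {x ∈ ℚ_3 : v_3(x) ≥ 0} and ℤ_3^× = {x ∈ ℤ_3 : v_3(x) = 0}. Here v_3(49/114) = v_3(num) − v_3(den) = -1; compare against these criteria.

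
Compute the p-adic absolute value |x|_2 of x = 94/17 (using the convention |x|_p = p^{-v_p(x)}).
|94/17|_2 = 1/2

Step 1 — compute v_2(x) by factoring powers of 2 out of the numerator and denominator: v_2(94/17) = 1. Step 2 — apply |x|_p = p^{-v_p(x)} = 2^{-1} = 1/2.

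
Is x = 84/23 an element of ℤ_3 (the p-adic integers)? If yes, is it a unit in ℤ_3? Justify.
x ∈ ℤ_3 but not a unit; v_3(x) = 1 > 0

ℤ_3 = {x ∈ ℚ_3 : v_3(x) ≥ 0} and ℤ_3^× = {x ∈ ℤ_3 : v_3(x) = 0}. Here v_3(84/23) = v_3(num) − v_3(den) = 1; compare against these criteria.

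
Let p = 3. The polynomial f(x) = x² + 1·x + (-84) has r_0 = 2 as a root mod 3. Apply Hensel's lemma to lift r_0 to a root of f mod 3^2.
r_1 = 5 (mod 9)

Hensel: r_{i+1} = r_i − f(r_i)·(f′(r_i))^{-1} mod 3^{i+2}, f′(x) = 2x + 1. Iterate:
  r_0 = 2 (mod 3)
  r_1 = 5 (mod 9)
Final: r = 5 satisfies f(r) ≡ 0 mod 3^2.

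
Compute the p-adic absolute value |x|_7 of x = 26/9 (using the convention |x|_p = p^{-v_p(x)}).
|26/9|_7 = 1

Step 1 — compute v_7(x) by factoring powers of 7 out of the numerator and denominator: v_7(26/9) = 0. Step 2 — apply |x|_p = p^{-v_p(x)} = 7^{0} = 1.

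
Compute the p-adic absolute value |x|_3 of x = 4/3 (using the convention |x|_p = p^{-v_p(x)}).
|4/3|_3 = 3

Step 1 — compute v_3(x) by factoring powers of 3 out of the numerator and denominator: v_3(4/3) = -1. Step 2 — apply |x|_p = p^{-v_p(x)} = 3^{1} = 3.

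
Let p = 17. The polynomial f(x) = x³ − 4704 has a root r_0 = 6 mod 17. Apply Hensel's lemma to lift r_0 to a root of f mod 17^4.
r_3 = 53641 (mod 83521)

Hensel: r_{i+1} = r_i − f(r_i)/f′(r_i) mod 17^{i+2}, where f′(x) = 3x². Iterate:
  r_0 = 6 (mod 17)
  r_1 = 176 (mod 289)
  r_2 = 4511 (mod 4913)
  r_3 = 53641 (mod 83521)
Final: r = 53641 with f(r) ≡ 0 mod 17^4.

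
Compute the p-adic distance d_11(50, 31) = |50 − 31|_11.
d_11(50, 31) = 1

Step 1 — x − y = 50 − 31 = 19. Step 2 — v_11(19) = 0 (factor: 19 = (11^0 · 19); the sign does not affect v_p). Step 3 — |x − y|_11 = 11^{0} = 1.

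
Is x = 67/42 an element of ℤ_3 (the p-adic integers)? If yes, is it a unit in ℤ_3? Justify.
x ∉ ℤ_3 (v_3(x) = -1 < 0)

ℤ_3 = {x ∈ ℚ_3 : v_3(x) ≥ 0} and ℤ_3^× = {x ∈ ℤ_3 : v_3(x) = 0}. Here v_3(67/42) = v_3(num) − v_3(den) = -1; compare against these criteria.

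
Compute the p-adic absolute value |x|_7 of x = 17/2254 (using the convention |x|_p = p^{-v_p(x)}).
|17/2254|_7 = 49

Step 1 — compute v_7(x) by factoring powers of 7 out of the numerator and denominator: v_7(17/2254) = -2. Step 2 — apply |x|_p = p^{-v_p(x)} = 7^{2} = 49.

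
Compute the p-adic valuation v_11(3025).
v_11(3025) = 2

v_11(n) is the largest exponent k such that 11^k divides n. Factor out: 3025 = 11^2 · 25. (Sign doesn't affect v_p.) So v_11(3025) = 2.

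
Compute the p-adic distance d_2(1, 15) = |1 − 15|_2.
d_2(1, 15) = 1/2

Step 1 — x − y = 1 − 15 = -14. Step 2 — v_2(-14) = 1 (factor: -14 = −(2^1 · 7); the sign does not affect v_p). Step 3 — |x − y|_2 = 2^{-1} = 1/2.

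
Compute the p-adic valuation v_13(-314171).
v_13(-314171) = 4

v_13(n) is the largest exponent k such that 13^k divides n. Factor out: -314171 = -13^4 · 11. (Sign doesn't affect v_p.) So v_13(-314171) = 4.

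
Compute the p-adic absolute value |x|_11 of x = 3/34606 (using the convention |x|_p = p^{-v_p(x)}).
|3/34606|_11 = 1331

Step 1 — compute v_11(x) by factoring powers of 11 out of the numerator and denominator: v_11(3/34606) = -3. Step 2 — apply |x|_p = p^{-v_p(x)} = 11^{3} = 1331.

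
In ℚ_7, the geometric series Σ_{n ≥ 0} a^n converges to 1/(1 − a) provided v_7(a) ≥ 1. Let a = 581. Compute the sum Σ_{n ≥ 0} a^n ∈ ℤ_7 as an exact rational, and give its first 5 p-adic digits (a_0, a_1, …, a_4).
Σ a^n = 1/(1 − a) = -1/580;  first 5 digits = (1, 6, 5, 4, 2)

v_7(a) = 1 ≥ 1, so the series converges in ℤ_7 to 1/(1 − a) = 1/(1 − 581) = -1/580. Expand this rational in ℤ_7: compute digits iteratively via d_i = x_i mod 7, x_{i+1} = (x_i − d_i)/7. The first 5 digits are (1, 6, 5, 4, 2).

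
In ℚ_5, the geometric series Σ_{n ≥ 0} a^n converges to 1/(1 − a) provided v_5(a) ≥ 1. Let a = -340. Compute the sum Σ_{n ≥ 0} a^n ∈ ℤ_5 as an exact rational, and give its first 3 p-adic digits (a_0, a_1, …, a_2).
Σ a^n = 1/(1 − a) = 1/341;  first 3 digits = (1, 2, 0)

v_5(a) = 1 ≥ 1, so the series converges in ℤ_5 to 1/(1 − a) = 1/(1 − (-340)) = 1/341. Expand this rational in ℤ_5: compute digits iteratively via d_i = x_i mod 5, x_{i+1} = (x_i − d_i)/5. The first 3 digits are (1, 2, 0).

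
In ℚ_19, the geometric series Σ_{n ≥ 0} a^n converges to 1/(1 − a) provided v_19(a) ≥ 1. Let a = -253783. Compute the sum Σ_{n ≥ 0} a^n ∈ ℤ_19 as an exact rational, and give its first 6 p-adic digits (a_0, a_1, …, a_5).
Σ a^n = 1/(1 − a) = 1/253784;  first 6 digits = (1, 0, 0, 1, 17, 18)

v_19(a) = 3 ≥ 1, so the series converges in ℤ_19 to 1/(1 − a) = 1/(1 − (-253783)) = 1/253784. Expand this rational in ℤ_19: compute digits iteratively via d_i = x_i mod 19, x_{i+1} = (x_i − d_i)/19. The first 6 digits are (1, 0, 0, 1, 17, 18).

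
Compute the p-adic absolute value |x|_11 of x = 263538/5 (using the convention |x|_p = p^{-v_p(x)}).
|263538/5|_11 = 1/14641

Step 1 — compute v_11(x) by factoring powers of 11 out of the numerator and denominator: v_11(263538/5) = 4. Step 2 — apply |x|_p = p^{-v_p(x)} = 11^{-4} = 1/14641.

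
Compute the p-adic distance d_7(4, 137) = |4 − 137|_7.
d_7(4, 137) = 1/7

Step 1 — x − y = 4 − 137 = -133. Step 2 — v_7(-133) = 1 (factor: -133 = −(7^1 · 19); the sign does not affect v_p). Step 3 — |x − y|_7 = 7^{-1} = 1/7.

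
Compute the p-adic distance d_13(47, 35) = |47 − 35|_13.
d_13(47, 35) = 1

Step 1 — x − y = 47 − 35 = 12. Step 2 — v_13(12) = 0 (factor: 12 = (13^0 · 12); the sign does not affect v_p). Step 3 — |x − y|_13 = 13^{0} = 1.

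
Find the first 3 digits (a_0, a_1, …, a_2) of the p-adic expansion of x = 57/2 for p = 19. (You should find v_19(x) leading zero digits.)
(a_0, …, a_2) = (0, 11, 9)

v_19(57/2) = 1, so a_0 = ... = a_0 = 0. Factor out: x = 19^1 · u with u = 3/2 a unit in ℤ_19. Expand u iteratively via a_{v+i} = u_i mod 19, u_{i+1} = (u_i − a_{v+i})/19:
  u_0 = 3/2;  a_1 = 11;  u_1 = (u_0 − 11)/19 = -1/2
  u_1 = -1/2;  a_2 = 9;  u_2 = (u_1 − 9)/19 = -1/2
Digits: (0, 11, 9).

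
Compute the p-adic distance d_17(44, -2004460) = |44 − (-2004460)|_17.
d_17(44, -2004460) = 1/83521

Step 1 — x − y = 44 − (-2004460) = 2004504. Step 2 — v_17(2004504) = 4 (factor: 2004504 = (17^4 · 24); the sign does not affect v_p). Step 3 — |x − y|_17 = 17^{-4} = 1/83521.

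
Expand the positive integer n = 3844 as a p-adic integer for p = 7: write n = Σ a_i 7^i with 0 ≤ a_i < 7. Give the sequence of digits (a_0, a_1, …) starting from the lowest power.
(a_0, a_1, …) = (1, 3, 1, 4, 1)

Repeated division by 7 gives the digits low-to-high: 3844 = 1 + 3·7^1 + 1·7^2 + 4·7^3 + 1·7^4. Digit sequence: (1, 3, 1, 4, 1).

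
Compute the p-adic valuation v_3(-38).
v_3(-38) = 0

v_3(n) is the largest exponent k such that 3^k divides n. Factor out: -38 = -3^0 · 38. (Sign doesn't affect v_p.) So v_3(-38) = 0.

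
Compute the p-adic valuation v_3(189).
v_3(189) = 3

v_3(n) is the largest exponent k such that 3^k divides n. Factor out: 189 = 3^3 · 7. (Sign doesn't affect v_p.) So v_3(189) = 3.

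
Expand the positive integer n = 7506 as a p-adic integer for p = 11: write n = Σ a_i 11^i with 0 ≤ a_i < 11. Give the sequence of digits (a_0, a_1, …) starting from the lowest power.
(a_0, a_1, …) = (4, 0, 7, 5)

Repeated division by 11 gives the digits low-to-high: 7506 = 4 + 7·11^2 + 5·11^3. Digit sequence: (4, 0, 7, 5).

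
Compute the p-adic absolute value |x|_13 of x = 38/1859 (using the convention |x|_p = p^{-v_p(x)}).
|38/1859|_13 = 169

Step 1 — compute v_13(x) by factoring powers of 13 out of the numerator and denominator: v_13(38/1859) = -2. Step 2 — apply |x|_p = p^{-v_p(x)} = 13^{2} = 169.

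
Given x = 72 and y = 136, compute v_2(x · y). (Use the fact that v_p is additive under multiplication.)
v_2(9792) = 6

v_p(x) = 3 (factor: 72 = 2^3 · 9); v_p(y) = 3 (factor: 136 = 2^3 · 17). Additivity: v_p(xy) = v_p(x) + v_p(y) = 3 + 3 = 6. (Direct check: xy = 9792 = 2^6 · (153).)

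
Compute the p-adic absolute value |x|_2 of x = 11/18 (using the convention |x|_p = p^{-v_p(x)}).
|11/18|_2 = 2

Step 1 — compute v_2(x) by factoring powers of 2 out of the numerator and denominator: v_2(11/18) = -1. Step 2 — apply |x|_p = p^{-v_p(x)} = 2^{1} = 2.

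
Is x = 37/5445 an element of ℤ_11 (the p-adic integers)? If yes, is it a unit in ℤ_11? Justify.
x ∉ ℤ_11 (v_11(x) = -2 < 0)

ℤ_11 = {x ∈ ℚ_11 : v_11(x) ≥ 0} and ℤ_11^× = {x ∈ ℤ_11 : v_11(x) = 0}. Here v_11(37/5445) = v_11(num) − v_11(den) = -2; compare against these criteria.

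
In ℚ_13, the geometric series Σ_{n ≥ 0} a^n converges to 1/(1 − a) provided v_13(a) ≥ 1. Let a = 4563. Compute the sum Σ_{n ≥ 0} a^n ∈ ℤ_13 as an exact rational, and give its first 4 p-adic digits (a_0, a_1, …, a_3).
Σ a^n = 1/(1 − a) = -1/4562;  first 4 digits = (1, 0, 1, 2)

v_13(a) = 2 ≥ 1, so the series converges in ℤ_13 to 1/(1 − a) = 1/(1 − 4563) = -1/4562. Expand this rational in ℤ_13: compute digits iteratively via d_i = x_i mod 13, x_{i+1} = (x_i − d_i)/13. The first 4 digits are (1, 0, 1, 2).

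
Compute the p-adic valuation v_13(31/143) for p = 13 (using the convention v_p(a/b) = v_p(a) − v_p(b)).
v_13(31/143) = -1

Factor powers of 13 from the numerator and denominator of the reduced fraction: 31 = 13^0 · 31 and 143 = 13^1 · 11. Apply v_p(a/b) = v_p(a) − v_p(b): v_13(31/143) = 0 − 1 = -1.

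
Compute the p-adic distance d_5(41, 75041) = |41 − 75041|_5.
d_5(41, 75041) = 1/3125

Step 1 — x − y = 41 − 75041 = -75000. Step 2 — v_5(-75000) = 5 (factor: -75000 = −(5^5 · 24); the sign does not affect v_p). Step 3 — |x − y|_5 = 5^{-5} = 1/3125.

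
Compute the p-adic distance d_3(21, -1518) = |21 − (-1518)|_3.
d_3(21, -1518) = 1/81

Step 1 — x − y = 21 − (-1518) = 1539. Step 2 — v_3(1539) = 4 (factor: 1539 = (3^4 · 19); the sign does not affect v_p). Step 3 — |x − y|_3 = 3^{-4} = 1/81.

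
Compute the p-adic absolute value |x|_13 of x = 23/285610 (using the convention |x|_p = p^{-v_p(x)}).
|23/285610|_13 = 28561

Step 1 — compute v_13(x) by factoring powers of 13 out of the numerator and denominator: v_13(23/285610) = -4. Step 2 — apply |x|_p = p^{-v_p(x)} = 13^{4} = 28561.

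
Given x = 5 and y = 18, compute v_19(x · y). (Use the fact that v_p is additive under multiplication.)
v_19(90) = 0

v_p(x) = 0 (factor: 5 = 19^0 · 5); v_p(y) = 0 (factor: 18 = 19^0 · 18). Additivity: v_p(xy) = v_p(x) + v_p(y) = 0 + 0 = 0. (Direct check: xy = 90 = 19^0 · (90).)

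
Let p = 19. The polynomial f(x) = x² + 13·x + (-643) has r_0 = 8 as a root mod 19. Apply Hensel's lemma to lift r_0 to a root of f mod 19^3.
r_2 = 597 (mod 6859)

Hensel: r_{i+1} = r_i − f(r_i)·(f′(r_i))^{-1} mod 19^{i+2}, f′(x) = 2x + 13. Iterate:
  r_0 = 8 (mod 19)
  r_1 = 236 (mod 361)
  r_2 = 597 (mod 6859)
Final: r = 597 satisfies f(r) ≡ 0 mod 19^3.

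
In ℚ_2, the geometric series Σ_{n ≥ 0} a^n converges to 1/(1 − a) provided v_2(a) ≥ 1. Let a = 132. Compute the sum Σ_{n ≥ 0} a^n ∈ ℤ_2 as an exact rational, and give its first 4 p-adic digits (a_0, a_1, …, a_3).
Σ a^n = 1/(1 − a) = -1/131;  first 4 digits = (1, 0, 1, 0)

v_2(a) = 2 ≥ 1, so the series converges in ℤ_2 to 1/(1 − a) = 1/(1 − 132) = -1/131. Expand this rational in ℤ_2: compute digits iteratively via d_i = x_i mod 2, x_{i+1} = (x_i − d_i)/2. The first 4 digits are (1, 0, 1, 0).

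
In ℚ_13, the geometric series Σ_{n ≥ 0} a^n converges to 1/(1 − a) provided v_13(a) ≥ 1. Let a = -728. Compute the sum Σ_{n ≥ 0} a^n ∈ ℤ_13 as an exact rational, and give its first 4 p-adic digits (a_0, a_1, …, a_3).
Σ a^n = 1/(1 − a) = 1/729;  first 4 digits = (1, 9, 11, 7)

v_13(a) = 1 ≥ 1, so the series converges in ℤ_13 to 1/(1 − a) = 1/(1 − (-728)) = 1/729. Expand this rational in ℤ_13: compute digits iteratively via d_i = x_i mod 13, x_{i+1} = (x_i − d_i)/13. The first 4 digits are (1, 9, 11, 7).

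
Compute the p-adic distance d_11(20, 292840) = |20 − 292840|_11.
d_11(20, 292840) = 1/14641

Step 1 — x − y = 20 − 292840 = -292820. Step 2 — v_11(-292820) = 4 (factor: -292820 = −(11^4 · 20); the sign does not affect v_p). Step 3 — |x − y|_11 = 11^{-4} = 1/14641.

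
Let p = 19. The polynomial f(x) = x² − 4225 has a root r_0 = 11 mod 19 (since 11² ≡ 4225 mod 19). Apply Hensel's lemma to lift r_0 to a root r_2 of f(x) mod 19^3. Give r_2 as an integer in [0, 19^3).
r_2 = 6794 (mod 6859)

Hensel's recurrence: r_{i+1} = r_i − f(r_i)·(f′(r_i))^{-1} mod 19^{i+2}, with f′(x) = 2x. Iterate:
  r_0 = 11 (mod 19)
  r_1 = 296 (mod 361)
  r_2 = 6794 (mod 6859)
Final: r_2 = 6794, and one checks f(r_2) ≡ 0 mod 19^3.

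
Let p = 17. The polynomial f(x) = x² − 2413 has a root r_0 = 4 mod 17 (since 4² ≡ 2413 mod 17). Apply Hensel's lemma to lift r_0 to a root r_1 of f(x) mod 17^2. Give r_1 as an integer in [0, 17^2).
r_1 = 123 (mod 289)

Hensel's recurrence: r_{i+1} = r_i − f(r_i)·(f′(r_i))^{-1} mod 17^{i+2}, with f′(x) = 2x. Iterate:
  r_0 = 4 (mod 17)
  r_1 = 123 (mod 289)
Final: r_1 = 123, and one checks f(r_1) ≡ 0 mod 17^2.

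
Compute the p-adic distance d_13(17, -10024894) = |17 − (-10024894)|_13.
d_13(17, -10024894) = 1/371293

Step 1 — x − y = 17 − (-10024894) = 10024911. Step 2 — v_13(10024911) = 5 (factor: 10024911 = (13^5 · 27); the sign does not affect v_p). Step 3 — |x − y|_13 = 13^{-5} = 1/371293.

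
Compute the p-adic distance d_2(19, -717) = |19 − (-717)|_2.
d_2(19, -717) = 1/32

Step 1 — x − y = 19 − (-717) = 736. Step 2 — v_2(736) = 5 (factor: 736 = (2^5 · 23); the sign does not affect v_p). Step 3 — |x − y|_2 = 2^{-5} = 1/32.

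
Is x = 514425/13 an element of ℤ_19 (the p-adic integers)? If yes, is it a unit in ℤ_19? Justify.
x ∈ ℤ_19 but not a unit; v_19(x) = 3 > 0

ℤ_19 = {x ∈ ℚ_19 : v_19(x) ≥ 0} and ℤ_19^× = {x ∈ ℤ_19 : v_19(x) = 0}. Here v_19(514425/13) = v_19(num) − v_19(den) = 3; compare against these criteria.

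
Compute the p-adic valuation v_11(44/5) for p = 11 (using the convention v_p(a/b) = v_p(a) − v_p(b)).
v_11(44/5) = 1

Factor powers of 11 from the numerator and denominator of the reduced fraction: 44 = 11^1 · 4 and 5 = 11^0 · 5. Apply v_p(a/b) = v_p(a) − v_p(b): v_11(44/5) = 1 − 0 = 1.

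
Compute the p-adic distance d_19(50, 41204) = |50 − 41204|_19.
d_19(50, 41204) = 1/6859

Step 1 — x − y = 50 − 41204 = -41154. Step 2 — v_19(-41154) = 3 (factor: -41154 = −(19^3 · 6); the sign does not affect v_p). Step 3 — |x − y|_19 = 19^{-3} = 1/6859.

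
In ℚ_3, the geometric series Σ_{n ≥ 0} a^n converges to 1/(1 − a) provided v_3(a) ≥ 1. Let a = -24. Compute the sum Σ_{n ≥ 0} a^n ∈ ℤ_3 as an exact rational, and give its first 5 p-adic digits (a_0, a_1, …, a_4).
Σ a^n = 1/(1 − a) = 1/25;  first 5 digits = (1, 1, 1, 0, 2)

v_3(a) = 1 ≥ 1, so the series converges in ℤ_3 to 1/(1 − a) = 1/(1 − (-24)) = 1/25. Expand this rational in ℤ_3: compute digits iteratively via d_i = x_i mod 3, x_{i+1} = (x_i − d_i)/3. The first 5 digits are (1, 1, 1, 0, 2).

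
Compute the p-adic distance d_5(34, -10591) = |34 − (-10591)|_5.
d_5(34, -10591) = 1/625

Step 1 — x − y = 34 − (-10591) = 10625. Step 2 — v_5(10625) = 4 (factor: 10625 = (5^4 · 17); the sign does not affect v_p). Step 3 — |x − y|_5 = 5^{-4} = 1/625.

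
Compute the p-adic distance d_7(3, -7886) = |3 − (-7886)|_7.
d_7(3, -7886) = 1/343

Step 1 — x − y = 3 − (-7886) = 7889. Step 2 — v_7(7889) = 3 (factor: 7889 = (7^3 · 23); the sign does not affect v_p). Step 3 — |x − y|_7 = 7^{-3} = 1/343.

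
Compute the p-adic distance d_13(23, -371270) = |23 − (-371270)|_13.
d_13(23, -371270) = 1/371293

Step 1 — x − y = 23 − (-371270) = 371293. Step 2 — v_13(371293) = 5 (factor: 371293 = (13^5 · 1); the sign does not affect v_p). Step 3 — |x − y|_13 = 13^{-5} = 1/371293.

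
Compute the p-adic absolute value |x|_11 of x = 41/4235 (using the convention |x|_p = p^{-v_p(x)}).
|41/4235|_11 = 121

Step 1 — compute v_11(x) by factoring powers of 11 out of the numerator and denominator: v_11(41/4235) = -2. Step 2 — apply |x|_p = p^{-v_p(x)} = 11^{2} = 121.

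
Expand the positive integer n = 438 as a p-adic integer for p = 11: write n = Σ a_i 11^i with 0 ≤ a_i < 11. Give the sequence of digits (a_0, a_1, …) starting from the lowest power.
(a_0, a_1, …) = (9, 6, 3)

Repeated division by 11 gives the digits low-to-high: 438 = 9 + 6·11^1 + 3·11^2. Digit sequence: (9, 6, 3).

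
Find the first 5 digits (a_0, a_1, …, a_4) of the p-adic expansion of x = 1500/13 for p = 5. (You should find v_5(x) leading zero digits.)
(a_0, …, a_4) = (0, 0, 0, 4, 4)

v_5(1500/13) = 3, so a_0 = ... = a_2 = 0. Factor out: x = 5^3 · u with u = 12/13 a unit in ℤ_5. Expand u iteratively via a_{v+i} = u_i mod 5, u_{i+1} = (u_i − a_{v+i})/5:
  u_0 = 12/13;  a_3 = 4;  u_1 = (u_0 − 4)/5 = -8/13
  u_1 = -8/13;  a_4 = 4;  u_2 = (u_1 − 4)/5 = -12/13
Digits: (0, 0, 0, 4, 4).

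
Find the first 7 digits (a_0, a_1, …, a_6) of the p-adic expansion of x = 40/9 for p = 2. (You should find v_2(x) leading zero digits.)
(a_0, …, a_6) = (0, 0, 0, 1, 0, 1, 1)

v_2(40/9) = 3, so a_0 = ... = a_2 = 0. Factor out: x = 2^3 · u with u = 5/9 a unit in ℤ_2. Expand u iteratively via a_{v+i} = u_i mod 2, u_{i+1} = (u_i − a_{v+i})/2:
  u_0 = 5/9;  a_3 = 1;  u_1 = (u_0 − 1)/2 = -2/9
  u_1 = -2/9;  a_4 = 0;  u_2 = (u_1 − 0)/2 = -1/9
  u_2 = -1/9;  a_5 = 1;  u_3 = (u_2 − 1)/2 = -5/9
  u_3 = -5/9;  a_6 = 1;  u_4 = (u_3 − 1)/2 = -7/9
Digits: (0, 0, 0, 1, 0, 1, 1).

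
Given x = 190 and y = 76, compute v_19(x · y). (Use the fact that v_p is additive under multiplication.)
v_19(14440) = 2

v_p(x) = 1 (factor: 190 = 19^1 · 10); v_p(y) = 1 (factor: 76 = 19^1 · 4). Additivity: v_p(xy) = v_p(x) + v_p(y) = 1 + 1 = 2. (Direct check: xy = 14440 = 19^2 · (40).)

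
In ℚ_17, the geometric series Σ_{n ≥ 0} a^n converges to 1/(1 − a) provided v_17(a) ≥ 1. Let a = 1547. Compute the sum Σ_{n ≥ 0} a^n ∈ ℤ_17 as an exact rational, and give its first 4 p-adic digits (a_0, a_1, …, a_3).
Σ a^n = 1/(1 − a) = -1/1546;  first 4 digits = (1, 6, 7, 6)

v_17(a) = 1 ≥ 1, so the series converges in ℤ_17 to 1/(1 − a) = 1/(1 − 1547) = -1/1546. Expand this rational in ℤ_17: compute digits iteratively via d_i = x_i mod 17, x_{i+1} = (x_i − d_i)/17. The first 4 digits are (1, 6, 7, 6).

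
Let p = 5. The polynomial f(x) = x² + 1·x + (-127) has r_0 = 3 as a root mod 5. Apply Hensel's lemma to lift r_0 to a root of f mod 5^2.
r_1 = 23 (mod 25)

Hensel: r_{i+1} = r_i − f(r_i)·(f′(r_i))^{-1} mod 5^{i+2}, f′(x) = 2x + 1. Iterate:
  r_0 = 3 (mod 5)
  r_1 = 23 (mod 25)
Final: r = 23 satisfies f(r) ≡ 0 mod 5^2.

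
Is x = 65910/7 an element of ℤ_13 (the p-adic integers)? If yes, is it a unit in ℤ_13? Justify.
x ∈ ℤ_13 but not a unit; v_13(x) = 3 > 0

ℤ_13 = {x ∈ ℚ_13 : v_13(x) ≥ 0} and ℤ_13^× = {x ∈ ℤ_13 : v_13(x) = 0}. Here v_13(65910/7) = v_13(num) − v_13(den) = 3; compare against these criteria.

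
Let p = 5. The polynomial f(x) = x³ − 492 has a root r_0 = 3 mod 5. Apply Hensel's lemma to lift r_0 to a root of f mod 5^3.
r_2 = 123 (mod 125)

Hensel: r_{i+1} = r_i − f(r_i)/f′(r_i) mod 5^{i+2}, where f′(x) = 3x². Iterate:
  r_0 = 3 (mod 5)
  r_1 = 23 (mod 25)
  r_2 = 123 (mod 125)
Final: r = 123 with f(r) ≡ 0 mod 5^3.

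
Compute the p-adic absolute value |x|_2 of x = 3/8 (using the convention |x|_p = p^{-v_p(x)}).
|3/8|_2 = 8

Step 1 — compute v_2(x) by factoring powers of 2 out of the numerator and denominator: v_2(3/8) = -3. Step 2 — apply |x|_p = p^{-v_p(x)} = 2^{3} = 8.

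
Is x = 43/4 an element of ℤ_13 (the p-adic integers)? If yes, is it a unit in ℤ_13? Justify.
x ∈ ℤ_13^× (unit); v_13(x) = 0

ℤ_13 = {x ∈ ℚ_13 : v_13(x) ≥ 0} and ℤ_13^× = {x ∈ ℤ_13 : v_13(x) = 0}. Here v_13(43/4) = v_13(num) − v_13(den) = 0; compare against these criteria.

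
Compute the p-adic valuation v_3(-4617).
v_3(-4617) = 5

v_3(n) is the largest exponent k such that 3^k divides n. Factor out: -4617 = -3^5 · 19. (Sign doesn't affect v_p.) So v_3(-4617) = 5.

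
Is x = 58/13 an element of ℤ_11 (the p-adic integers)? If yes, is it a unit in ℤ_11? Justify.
x ∈ ℤ_11^× (unit); v_11(x) = 0

ℤ_11 = {x ∈ ℚ_11 : v_11(x) ≥ 0} and ℤ_11^× = {x ∈ ℤ_11 : v_11(x) = 0}. Here v_11(58/13) = v_11(num) − v_11(den) = 0; compare against these criteria.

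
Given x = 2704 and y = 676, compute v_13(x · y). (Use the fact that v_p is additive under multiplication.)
v_13(1827904) = 4

v_p(x) = 2 (factor: 2704 = 13^2 · 16); v_p(y) = 2 (factor: 676 = 13^2 · 4). Additivity: v_p(xy) = v_p(x) + v_p(y) = 2 + 2 = 4. (Direct check: xy = 1827904 = 13^4 · (64).)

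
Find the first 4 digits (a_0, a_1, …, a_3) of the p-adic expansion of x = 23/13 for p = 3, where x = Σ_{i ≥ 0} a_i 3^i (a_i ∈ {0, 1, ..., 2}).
(a_0, …, a_3) = (2, 2, 0, 0)

v_3(23/13) = 0 (numerator and denominator both coprime to 3), so x ∈ ℤ_3^×. Compute digits iteratively via a_i = x_i mod 3, x_{i+1} = (x_i − a_i)/3, with x_0 = x:
  x_0 = 23/13;  a_0 = 2;  x_1 = (x_0 − 2)/3 = -1/13
  x_1 = -1/13;  a_1 = 2;  x_2 = (x_1 − 2)/3 = -9/13
  x_2 = -9/13;  a_2 = 0;  x_3 = (x_2 − 0)/3 = -3/13
  x_3 = -3/13;  a_3 = 0;  x_4 = (x_3 − 0)/3 = -1/13
Digits: (2, 2, 0, 0).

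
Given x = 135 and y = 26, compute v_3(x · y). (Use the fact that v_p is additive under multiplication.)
v_3(3510) = 3

v_p(x) = 3 (factor: 135 = 3^3 · 5); v_p(y) = 0 (factor: 26 = 3^0 · 26). Additivity: v_p(xy) = v_p(x) + v_p(y) = 3 + 0 = 3. (Direct check: xy = 3510 = 3^3 · (130).)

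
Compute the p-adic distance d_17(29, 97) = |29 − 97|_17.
d_17(29, 97) = 1/17

Step 1 — x − y = 29 − 97 = -68. Step 2 — v_17(-68) = 1 (factor: -68 = −(17^1 · 4); the sign does not affect v_p). Step 3 — |x − y|_17 = 17^{-1} = 1/17.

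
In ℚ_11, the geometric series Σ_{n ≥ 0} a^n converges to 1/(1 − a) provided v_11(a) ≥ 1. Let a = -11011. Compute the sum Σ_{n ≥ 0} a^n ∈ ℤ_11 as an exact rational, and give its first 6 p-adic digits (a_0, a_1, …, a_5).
Σ a^n = 1/(1 − a) = 1/11012;  first 6 digits = (1, 0, 8, 2, 8, 4)

v_11(a) = 2 ≥ 1, so the series converges in ℤ_11 to 1/(1 − a) = 1/(1 − (-11011)) = 1/11012. Expand this rational in ℤ_11: compute digits iteratively via d_i = x_i mod 11, x_{i+1} = (x_i − d_i)/11. The first 6 digits are (1, 0, 8, 2, 8, 4).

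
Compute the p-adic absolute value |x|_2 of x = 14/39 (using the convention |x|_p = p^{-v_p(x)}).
|14/39|_2 = 1/2

Step 1 — compute v_2(x) by factoring powers of 2 out of the numerator and denominator: v_2(14/39) = 1. Step 2 — apply |x|_p = p^{-v_p(x)} = 2^{-1} = 1/2.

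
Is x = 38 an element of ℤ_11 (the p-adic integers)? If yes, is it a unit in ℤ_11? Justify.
x ∈ ℤ_11^× (unit); v_11(x) = 0

ℤ_11 = {x ∈ ℚ_11 : v_11(x) ≥ 0} and ℤ_11^× = {x ∈ ℤ_11 : v_11(x) = 0}. Here v_11(38) = v_11(num) − v_11(den) = 0; compare against these criteria.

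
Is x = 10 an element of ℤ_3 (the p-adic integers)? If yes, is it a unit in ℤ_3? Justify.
x ∈ ℤ_3^× (unit); v_3(x) = 0

ℤ_3 = {x ∈ ℚ_3 : v_3(x) ≥ 0} and ℤ_3^× = {x ∈ ℤ_3 : v_3(x) = 0}. Here v_3(10) = v_3(num) − v_3(den) = 0; compare against these criteria.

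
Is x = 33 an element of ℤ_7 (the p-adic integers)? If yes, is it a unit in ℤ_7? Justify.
x ∈ ℤ_7^× (unit); v_7(x) = 0

ℤ_7 = {x ∈ ℚ_7 : v_7(x) ≥ 0} and ℤ_7^× = {x ∈ ℤ_7 : v_7(x) = 0}. Here v_7(33) = v_7(num) − v_7(den) = 0; compare against these criteria.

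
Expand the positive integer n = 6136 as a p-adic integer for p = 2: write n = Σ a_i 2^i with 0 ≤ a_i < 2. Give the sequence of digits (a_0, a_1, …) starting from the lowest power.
(a_0, a_1, …) = (0, 0, 0, 1, 1, 1, 1, 1, 1, 1, 1, 0, 1)

Repeated division by 2 gives the digits low-to-high: 6136 = 1·2^3 + 1·2^4 + 1·2^5 + 1·2^6 + 1·2^7 + 1·2^8 + 1·2^9 + 1·2^10 + 1·2^12. Digit sequence: (0, 0, 0, 1, 1, 1, 1, 1, 1, 1, 1, 0, 1).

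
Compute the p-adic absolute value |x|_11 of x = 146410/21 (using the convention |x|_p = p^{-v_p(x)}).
|146410/21|_11 = 1/14641

Step 1 — compute v_11(x) by factoring powers of 11 out of the numerator and denominator: v_11(146410/21) = 4. Step 2 — apply |x|_p = p^{-v_p(x)} = 11^{-4} = 1/14641.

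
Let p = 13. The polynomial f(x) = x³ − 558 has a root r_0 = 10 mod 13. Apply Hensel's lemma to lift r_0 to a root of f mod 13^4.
r_3 = 20355 (mod 28561)

Hensel: r_{i+1} = r_i − f(r_i)/f′(r_i) mod 13^{i+2}, where f′(x) = 3x². Iterate:
  r_0 = 10 (mod 13)
  r_1 = 75 (mod 169)
  r_2 = 582 (mod 2197)
  r_3 = 20355 (mod 28561)
Final: r = 20355 with f(r) ≡ 0 mod 13^4.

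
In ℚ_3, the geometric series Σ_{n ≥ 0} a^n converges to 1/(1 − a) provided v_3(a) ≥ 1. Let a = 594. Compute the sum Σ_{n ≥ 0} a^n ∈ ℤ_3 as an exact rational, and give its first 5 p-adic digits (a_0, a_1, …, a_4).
Σ a^n = 1/(1 − a) = -1/593;  first 5 digits = (1, 0, 0, 1, 1)

v_3(a) = 3 ≥ 1, so the series converges in ℤ_3 to 1/(1 − a) = 1/(1 − 594) = -1/593. Expand this rational in ℤ_3: compute digits iteratively via d_i = x_i mod 3, x_{i+1} = (x_i − d_i)/3. The first 5 digits are (1, 0, 0, 1, 1).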